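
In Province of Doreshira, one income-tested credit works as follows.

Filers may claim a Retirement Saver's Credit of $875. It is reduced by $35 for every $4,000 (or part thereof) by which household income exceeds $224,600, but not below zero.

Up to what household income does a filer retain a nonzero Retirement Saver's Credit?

$320,600

After 24 increments the reduction is 24 × $35 = $840, leaving $35; one more increment wipes it out. Increment 24 ends at excess 24 × $4,000 = $96,000, so the highest qualifying income is $224,600 + $96,000 = $320,600.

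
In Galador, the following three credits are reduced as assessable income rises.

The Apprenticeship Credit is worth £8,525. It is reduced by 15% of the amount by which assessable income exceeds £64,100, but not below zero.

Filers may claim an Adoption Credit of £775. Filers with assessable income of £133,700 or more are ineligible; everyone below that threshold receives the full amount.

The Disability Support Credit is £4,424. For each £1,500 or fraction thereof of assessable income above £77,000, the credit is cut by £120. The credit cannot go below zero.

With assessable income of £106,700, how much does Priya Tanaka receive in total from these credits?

£4,934

Apprenticeship Credit: 15% of the £42,600 excess over £64,100 is £6,390; credit = £8,525 − £6,390 = £2,135.
Adoption Credit: £106,700 is below the £133,700 cutoff, so the full £775 applies.
Disability Support Credit: income exceeds £77,000 by £29,700, which is 20 full-or-partial £1,500 increments; reduction = 20 × £120 = £2,400, leaving £2,024.
Total: £2,135 + £775 + £2,024 = £4,934.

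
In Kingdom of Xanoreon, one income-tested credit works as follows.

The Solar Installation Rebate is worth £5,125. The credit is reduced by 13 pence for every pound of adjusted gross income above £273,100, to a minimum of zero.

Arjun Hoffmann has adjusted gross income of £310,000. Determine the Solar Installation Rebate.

£328

Solar Installation Rebate: 13% of the £36,900 excess over £273,100 is £4,797; credit = £5,125 − £4,797 = £328.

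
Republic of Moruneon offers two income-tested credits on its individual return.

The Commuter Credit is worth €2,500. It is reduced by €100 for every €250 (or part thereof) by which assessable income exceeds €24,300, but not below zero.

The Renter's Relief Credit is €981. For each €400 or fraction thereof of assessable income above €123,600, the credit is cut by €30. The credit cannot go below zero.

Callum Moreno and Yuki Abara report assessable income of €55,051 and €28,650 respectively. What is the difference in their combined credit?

€700

Callum (€55,051): Commuter Credit: income exceeds €24,300 by €30,751 → 124 increments × €100 = €12,400 ≥ base, so the credit is €0. Renter's Relief Credit: €55,051 is at or below the €123,600 threshold, so the full €981 applies. total €0 + €981 = €981
Yuki (€28,650): Commuter Credit: income exceeds €24,300 by €4,350, which is 18 full-or-partial €250 increments; reduction = 18 × €100 = €1,800, leaving €700. Renter's Relief Credit: €28,650 is at or below the €123,600 threshold, so the full €981 applies. total €700 + €981 = €1,681
Difference: |€981 − €1,681| = €700.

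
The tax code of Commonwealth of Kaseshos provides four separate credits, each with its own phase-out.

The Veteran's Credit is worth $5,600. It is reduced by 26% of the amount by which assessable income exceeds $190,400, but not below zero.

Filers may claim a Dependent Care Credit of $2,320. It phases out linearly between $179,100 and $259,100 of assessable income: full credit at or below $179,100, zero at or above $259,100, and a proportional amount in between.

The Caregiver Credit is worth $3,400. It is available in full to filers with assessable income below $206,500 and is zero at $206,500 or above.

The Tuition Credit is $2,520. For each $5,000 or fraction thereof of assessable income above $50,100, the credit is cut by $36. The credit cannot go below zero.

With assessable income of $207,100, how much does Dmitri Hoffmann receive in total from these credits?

$4,134

Veteran's Credit: 26% of the $16,700 excess over $190,400 is $4,342; credit = $5,600 − $4,342 = $1,258.
Dependent Care Credit: $207,100 is $28,000 into a $80,000 phase-out range, leaving 52,000/80,000 of the credit: $2,320 × 52,000/80,000 = $1,508.
Caregiver Credit: $207,100 meets or exceeds the $206,500 cutoff, so the credit is $0.
Tuition Credit: income exceeds $50,100 by $157,000, which is 32 full-or-partial $5,000 increments; reduction = 32 × $36 = $1,152, leaving $1,368.
Total: $1,258 + $1,508 + $0 + $1,368 = $4,134.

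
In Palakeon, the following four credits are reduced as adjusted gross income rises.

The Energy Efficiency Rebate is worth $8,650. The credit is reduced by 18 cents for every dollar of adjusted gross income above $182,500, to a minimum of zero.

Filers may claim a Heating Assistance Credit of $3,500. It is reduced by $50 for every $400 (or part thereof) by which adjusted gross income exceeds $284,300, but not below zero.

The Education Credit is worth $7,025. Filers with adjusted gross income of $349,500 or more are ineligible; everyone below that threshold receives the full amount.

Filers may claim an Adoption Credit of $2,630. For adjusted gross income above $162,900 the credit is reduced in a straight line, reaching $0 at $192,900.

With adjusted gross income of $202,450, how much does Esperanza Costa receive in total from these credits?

$15,584

Energy Efficiency Rebate: 18% of the $19,950 excess over $182,500 is $3,591; credit = $8,650 − $3,591 = $5,059.
Heating Assistance Credit: $202,450 is at or below the $284,300 threshold, so the full $3,500 applies.
Education Credit: $202,450 is below the $349,500 cutoff, so the full $7,025 applies.
Adoption Credit: $202,450 is at or above $192,900, so the credit is $0.
Total: $5,059 + $3,500 + $7,025 + $0 = $15,584.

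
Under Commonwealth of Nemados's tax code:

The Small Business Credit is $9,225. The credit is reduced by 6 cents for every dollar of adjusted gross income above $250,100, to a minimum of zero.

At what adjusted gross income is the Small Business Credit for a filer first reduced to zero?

$403,850

The credit falls by 6% of each dollar above $250,100, so it reaches zero when the excess is $9,225 / 6% = $153,750: income = $250,100 + $153,750 = $403,850.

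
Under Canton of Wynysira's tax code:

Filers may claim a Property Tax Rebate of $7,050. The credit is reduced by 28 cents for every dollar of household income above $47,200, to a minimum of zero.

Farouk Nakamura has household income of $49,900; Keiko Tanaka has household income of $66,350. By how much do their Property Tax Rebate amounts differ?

Farouk ($49,900): Property Tax Rebate: 28% of the $2,700 excess over $47,200 is $756; credit = $7,050 − $756 = $6,294.
Keiko ($66,350): Property Tax Rebate: 28% of the $19,150 excess over $47,200 is $5,362; credit = $7,050 − $5,362 = $1,688.
Difference: |$6,294 − $1,688| = $4,606.

$4,606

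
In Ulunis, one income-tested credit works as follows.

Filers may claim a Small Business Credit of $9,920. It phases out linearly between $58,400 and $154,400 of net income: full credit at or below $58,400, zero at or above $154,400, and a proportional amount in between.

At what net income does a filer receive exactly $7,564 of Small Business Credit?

$81,200

$7,564 is 7,564/9,920 of the full $9,920, so 2,356/9,920 of the $96,000 range has been used: income = $58,400 + $96,000 × 2,356/9,920 = $81,200.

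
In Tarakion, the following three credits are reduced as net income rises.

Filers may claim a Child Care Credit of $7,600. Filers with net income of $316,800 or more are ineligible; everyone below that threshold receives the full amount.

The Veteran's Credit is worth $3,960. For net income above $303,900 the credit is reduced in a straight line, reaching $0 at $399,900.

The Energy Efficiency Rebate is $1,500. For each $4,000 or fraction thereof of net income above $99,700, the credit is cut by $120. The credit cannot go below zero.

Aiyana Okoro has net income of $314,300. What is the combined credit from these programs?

Child Care Credit: $314,300 is below the $316,800 cutoff, so the full $7,600 applies.
Veteran's Credit: $314,300 is $10,400 into a $96,000 phase-out range, leaving 85,600/96,000 of the credit: $3,960 × 85,600/96,000 = $3,531.
Energy Efficiency Rebate: income exceeds $99,700 by $214,600 → 54 increments × $120 = $6,480 ≥ base, so the credit is $0.
Total: $7,600 + $3,531 + $0 = $11,131.

$11,131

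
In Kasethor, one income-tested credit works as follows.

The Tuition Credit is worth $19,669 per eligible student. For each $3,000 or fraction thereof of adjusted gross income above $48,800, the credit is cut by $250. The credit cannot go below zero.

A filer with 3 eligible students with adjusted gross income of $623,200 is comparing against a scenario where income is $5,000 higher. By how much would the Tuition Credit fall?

$500

At $623,200 — base = 3 × $19,669 = $59,007. income exceeds $48,800 by $574,400, which is 192 full-or-partial $3,000 increments; reduction = 192 × $250 = $48,000, leaving $11,007.
At $628,200 — base = 3 × $19,669 = $59,007. income exceeds $48,800 by $579,400, which is 194 full-or-partial $3,000 increments; reduction = 194 × $250 = $48,500, leaving $10,507.
Lost: $11,007 − $10,507 = $500.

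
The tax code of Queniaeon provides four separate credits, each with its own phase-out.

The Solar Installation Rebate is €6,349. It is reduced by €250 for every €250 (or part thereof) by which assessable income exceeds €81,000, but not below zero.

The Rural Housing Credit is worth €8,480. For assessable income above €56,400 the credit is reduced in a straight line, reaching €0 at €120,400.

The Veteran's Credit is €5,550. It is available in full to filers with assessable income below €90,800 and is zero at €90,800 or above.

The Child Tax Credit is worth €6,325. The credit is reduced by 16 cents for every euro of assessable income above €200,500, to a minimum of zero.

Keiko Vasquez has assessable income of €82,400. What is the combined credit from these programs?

Solar Installation Rebate: income exceeds €81,000 by €1,400, which is 6 full-or-partial €250 increments; reduction = 6 × €250 = €1,500, leaving €4,849.
Rural Housing Credit: €82,400 is €26,000 into a €64,000 phase-out range, leaving 38,000/64,000 of the credit: €8,480 × 38,000/64,000 = €5,035.
Veteran's Credit: €82,400 is below the €90,800 cutoff, so the full €5,550 applies.
Child Tax Credit: €82,400 is at or below the €200,500 threshold, so the full €6,325 applies.
Total: €4,849 + €5,035 + €5,550 + €6,325 = €21,759.

€21,759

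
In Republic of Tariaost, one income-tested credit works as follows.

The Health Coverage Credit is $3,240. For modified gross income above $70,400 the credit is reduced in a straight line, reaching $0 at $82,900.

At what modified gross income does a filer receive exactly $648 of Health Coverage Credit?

$80,400

$648 is 648/3,240 of the full $3,240, so 2,592/3,240 of the $12,500 range has been used: income = $70,400 + $12,500 × 2,592/3,240 = $80,400.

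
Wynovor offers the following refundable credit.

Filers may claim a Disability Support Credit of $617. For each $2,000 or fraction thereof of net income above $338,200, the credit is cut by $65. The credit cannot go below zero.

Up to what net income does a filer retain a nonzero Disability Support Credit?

After 9 increments the reduction is 9 × $65 = $585, leaving $32; one more increment wipes it out. Increment 9 ends at excess 9 × $2,000 = $18,000, so the highest qualifying income is $338,200 + $18,000 = $356,200.

$356,200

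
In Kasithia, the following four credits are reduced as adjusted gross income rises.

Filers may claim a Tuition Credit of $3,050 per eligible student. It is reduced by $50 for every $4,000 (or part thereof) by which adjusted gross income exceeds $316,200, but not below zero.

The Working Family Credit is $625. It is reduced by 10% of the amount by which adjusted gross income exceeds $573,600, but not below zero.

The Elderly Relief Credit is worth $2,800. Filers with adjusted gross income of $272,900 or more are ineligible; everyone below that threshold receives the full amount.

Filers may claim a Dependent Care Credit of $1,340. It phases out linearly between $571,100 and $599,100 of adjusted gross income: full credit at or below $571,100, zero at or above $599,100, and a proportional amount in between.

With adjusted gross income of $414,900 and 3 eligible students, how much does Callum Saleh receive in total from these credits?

$9,865

Tuition Credit: base = 3 × $3,050 = $9,150. income exceeds $316,200 by $98,700, which is 25 full-or-partial $4,000 increments; reduction = 25 × $50 = $1,250, leaving $7,900.
Working Family Credit: $414,900 is at or below the $573,600 threshold, so the full $625 applies.
Elderly Relief Credit: $414,900 meets or exceeds the $272,900 cutoff, so the credit is $0.
Dependent Care Credit: $414,900 is at or below the $571,100 threshold, so the full $1,340 applies.
Total: $7,900 + $625 + $0 + $1,340 = $9,865.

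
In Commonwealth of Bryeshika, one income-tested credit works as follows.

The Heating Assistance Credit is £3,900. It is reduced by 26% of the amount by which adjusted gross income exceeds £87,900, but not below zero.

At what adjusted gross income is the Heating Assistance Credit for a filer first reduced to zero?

The credit falls by 26% of each pound above £87,900, so it reaches zero when the excess is £3,900 / 26% = £15,000: income = £87,900 + £15,000 = £102,900.

£102,900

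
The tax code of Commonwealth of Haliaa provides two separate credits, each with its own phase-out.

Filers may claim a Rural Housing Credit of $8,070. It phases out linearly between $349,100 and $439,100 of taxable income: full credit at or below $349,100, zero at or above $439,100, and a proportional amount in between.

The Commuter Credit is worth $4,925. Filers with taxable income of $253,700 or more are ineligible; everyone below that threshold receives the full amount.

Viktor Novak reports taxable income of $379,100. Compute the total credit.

$5,380

Rural Housing Credit: $379,100 is $30,000 into a $90,000 phase-out range, leaving 60,000/90,000 of the credit: $8,070 × 60,000/90,000 = $5,380.
Commuter Credit: $379,100 meets or exceeds the $253,700 cutoff, so the credit is $0.
Total: $5,380 + $0 = $5,380.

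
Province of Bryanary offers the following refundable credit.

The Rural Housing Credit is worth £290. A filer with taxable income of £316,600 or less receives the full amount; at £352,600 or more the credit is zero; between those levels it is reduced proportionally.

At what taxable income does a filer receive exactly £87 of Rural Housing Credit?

£87 is 87/290 of the full £290, so 203/290 of the £36,000 range has been used: income = £316,600 + £36,000 × 203/290 = £341,800.

£341,800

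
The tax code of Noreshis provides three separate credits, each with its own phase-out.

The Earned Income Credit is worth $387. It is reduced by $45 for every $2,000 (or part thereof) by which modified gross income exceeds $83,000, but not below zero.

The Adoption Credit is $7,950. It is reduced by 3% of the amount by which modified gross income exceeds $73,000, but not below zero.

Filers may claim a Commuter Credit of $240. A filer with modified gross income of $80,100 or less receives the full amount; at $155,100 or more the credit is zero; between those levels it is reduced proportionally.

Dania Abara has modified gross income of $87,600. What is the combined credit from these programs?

$7,980

Earned Income Credit: income exceeds $83,000 by $4,600, which is 3 full-or-partial $2,000 increments; reduction = 3 × $45 = $135, leaving $252.
Adoption Credit: 3% of the $14,600 excess over $73,000 is $438; credit = $7,950 − $438 = $7,512.
Commuter Credit: $87,600 is $7,500 into a $75,000 phase-out range, leaving 67,500/75,000 of the credit: $240 × 67,500/75,000 = $216.
Total: $252 + $7,512 + $216 = $7,980.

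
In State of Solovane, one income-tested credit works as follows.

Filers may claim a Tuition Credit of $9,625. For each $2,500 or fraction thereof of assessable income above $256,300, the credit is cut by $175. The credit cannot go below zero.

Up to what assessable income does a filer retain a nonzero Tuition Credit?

After 54 increments the reduction is 54 × $175 = $9,450, leaving $175; one more increment wipes it out. Increment 54 ends at excess 54 × $2,500 = $135,000, so the highest qualifying income is $256,300 + $135,000 = $391,300.

$391,300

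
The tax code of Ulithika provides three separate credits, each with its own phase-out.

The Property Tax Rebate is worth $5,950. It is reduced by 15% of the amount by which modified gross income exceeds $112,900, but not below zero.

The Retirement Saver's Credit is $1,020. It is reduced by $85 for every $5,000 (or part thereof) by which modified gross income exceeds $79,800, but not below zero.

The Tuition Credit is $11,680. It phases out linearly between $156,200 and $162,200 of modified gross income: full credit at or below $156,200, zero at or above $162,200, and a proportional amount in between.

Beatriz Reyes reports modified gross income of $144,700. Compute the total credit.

$12,860

Property Tax Rebate: 15% of the $31,800 excess over $112,900 is $4,770; credit = $5,950 − $4,770 = $1,180.
Retirement Saver's Credit: income exceeds $79,800 by $64,900 → 13 increments × $85 = $1,105 ≥ base, so the credit is $0.
Tuition Credit: $144,700 is at or below the $156,200 threshold, so the full $11,680 applies.
Total: $1,180 + $0 + $11,680 = $12,860.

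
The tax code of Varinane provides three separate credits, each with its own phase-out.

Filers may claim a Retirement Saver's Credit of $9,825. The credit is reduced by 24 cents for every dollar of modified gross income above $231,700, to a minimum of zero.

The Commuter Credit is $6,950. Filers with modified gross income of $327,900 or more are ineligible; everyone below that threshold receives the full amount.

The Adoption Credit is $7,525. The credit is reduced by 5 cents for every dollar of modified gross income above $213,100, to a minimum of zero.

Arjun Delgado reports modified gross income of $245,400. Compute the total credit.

$19,397

Retirement Saver's Credit: 24% of the $13,700 excess over $231,700 is $3,288; credit = $9,825 − $3,288 = $6,537.
Commuter Credit: $245,400 is below the $327,900 cutoff, so the full $6,950 applies.
Adoption Credit: 5% of the $32,300 excess over $213,100 is $1,615; credit = $7,525 − $1,615 = $5,910.
Total: $6,537 + $6,950 + $5,910 = $19,397.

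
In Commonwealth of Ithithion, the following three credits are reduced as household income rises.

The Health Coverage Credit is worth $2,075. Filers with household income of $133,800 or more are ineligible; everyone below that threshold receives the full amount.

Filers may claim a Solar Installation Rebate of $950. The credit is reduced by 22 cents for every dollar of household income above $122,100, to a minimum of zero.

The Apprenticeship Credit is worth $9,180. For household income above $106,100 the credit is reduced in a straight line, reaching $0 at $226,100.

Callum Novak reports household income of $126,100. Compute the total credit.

Health Coverage Credit: $126,100 is below the $133,800 cutoff, so the full $2,075 applies.
Solar Installation Rebate: 22% of the $4,000 excess over $122,100 is $880; credit = $950 − $880 = $70.
Apprenticeship Credit: $126,100 is $20,000 into a $120,000 phase-out range, leaving 100,000/120,000 of the credit: $9,180 × 100,000/120,000 = $7,650.
Total: $2,075 + $70 + $7,650 = $9,795.

$9,795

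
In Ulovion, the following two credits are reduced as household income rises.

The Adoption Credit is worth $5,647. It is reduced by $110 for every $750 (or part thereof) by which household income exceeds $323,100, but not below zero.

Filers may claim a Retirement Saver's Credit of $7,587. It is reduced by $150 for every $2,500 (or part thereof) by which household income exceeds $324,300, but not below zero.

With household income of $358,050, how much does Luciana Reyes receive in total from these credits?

Adoption Credit: income exceeds $323,100 by $34,950, which is 47 full-or-partial $750 increments; reduction = 47 × $110 = $5,170, leaving $477.
Retirement Saver's Credit: income exceeds $324,300 by $33,750, which is 14 full-or-partial $2,500 increments; reduction = 14 × $150 = $2,100, leaving $5,487.
Total: $477 + $5,487 = $5,964.

$5,964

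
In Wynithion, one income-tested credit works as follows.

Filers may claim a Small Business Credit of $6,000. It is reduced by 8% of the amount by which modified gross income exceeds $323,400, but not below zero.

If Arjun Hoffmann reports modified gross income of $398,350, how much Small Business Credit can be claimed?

Small Business Credit: 8% of the $74,950 excess over $323,400 is $5,996; credit = $6,000 − $5,996 = $4.

$4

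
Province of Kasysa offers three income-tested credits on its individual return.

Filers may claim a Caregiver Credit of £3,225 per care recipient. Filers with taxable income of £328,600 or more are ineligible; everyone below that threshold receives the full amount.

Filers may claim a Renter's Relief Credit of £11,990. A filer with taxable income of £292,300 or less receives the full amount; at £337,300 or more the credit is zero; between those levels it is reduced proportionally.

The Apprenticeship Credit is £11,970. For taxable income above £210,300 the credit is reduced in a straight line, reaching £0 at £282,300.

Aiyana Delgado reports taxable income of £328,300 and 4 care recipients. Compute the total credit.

£15,298

Caregiver Credit: base = 4 × £3,225 = £12,900. £328,300 is below the £328,600 cutoff, so the full £12,900 applies.
Renter's Relief Credit: £328,300 is £36,000 into a £45,000 phase-out range, leaving 9,000/45,000 of the credit: £11,990 × 9,000/45,000 = £2,398.
Apprenticeship Credit: £328,300 is at or above £282,300, so the credit is £0.
Total: £12,900 + £2,398 + £0 = £15,298.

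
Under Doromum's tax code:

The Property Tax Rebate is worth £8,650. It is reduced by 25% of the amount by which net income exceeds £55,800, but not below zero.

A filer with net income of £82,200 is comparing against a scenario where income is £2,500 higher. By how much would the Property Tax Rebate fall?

£625

At £82,200 — 25% of the £26,400 excess over £55,800 is £6,600; credit = £8,650 − £6,600 = £2,050.
At £84,700 — 25% of the £28,900 excess over £55,800 is £7,225; credit = £8,650 − £7,225 = £1,425.
Lost: £2,050 − £1,425 = £625.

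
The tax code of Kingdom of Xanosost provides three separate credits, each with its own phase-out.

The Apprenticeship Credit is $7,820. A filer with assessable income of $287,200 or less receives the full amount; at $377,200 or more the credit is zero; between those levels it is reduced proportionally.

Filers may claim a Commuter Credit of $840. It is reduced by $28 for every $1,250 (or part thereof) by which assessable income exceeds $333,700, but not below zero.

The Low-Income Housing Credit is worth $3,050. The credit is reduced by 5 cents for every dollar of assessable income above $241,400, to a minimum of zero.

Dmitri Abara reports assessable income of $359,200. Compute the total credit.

$1,816

Apprenticeship Credit: $359,200 is $72,000 into a $90,000 phase-out range, leaving 18,000/90,000 of the credit: $7,820 × 18,000/90,000 = $1,564.
Commuter Credit: income exceeds $333,700 by $25,500, which is 21 full-or-partial $1,250 increments; reduction = 21 × $28 = $588, leaving $252.
Low-Income Housing Credit: 5% of the $117,800 excess over $241,400 is $5,890 ≥ base, so the credit is $0.
Total: $1,564 + $252 + $0 = $1,816.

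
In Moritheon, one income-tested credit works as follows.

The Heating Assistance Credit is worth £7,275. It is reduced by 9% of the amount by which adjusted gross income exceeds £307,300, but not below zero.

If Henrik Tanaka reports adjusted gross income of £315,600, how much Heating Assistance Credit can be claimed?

Heating Assistance Credit: 9% of the £8,300 excess over £307,300 is £747; credit = £7,275 − £747 = £6,528.

£6,528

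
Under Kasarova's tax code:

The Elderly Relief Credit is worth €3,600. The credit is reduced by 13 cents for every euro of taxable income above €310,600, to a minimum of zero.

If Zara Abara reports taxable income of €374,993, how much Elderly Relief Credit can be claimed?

€0

Elderly Relief Credit: 13% of the €64,393 excess over €310,600 is €8,371.09 ≥ base, so the credit is €0.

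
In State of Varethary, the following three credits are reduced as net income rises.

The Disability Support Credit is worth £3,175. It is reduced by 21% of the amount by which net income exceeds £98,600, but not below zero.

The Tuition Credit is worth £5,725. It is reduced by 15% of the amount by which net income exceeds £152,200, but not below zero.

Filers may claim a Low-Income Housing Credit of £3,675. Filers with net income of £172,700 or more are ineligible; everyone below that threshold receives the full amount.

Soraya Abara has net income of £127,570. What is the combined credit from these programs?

Disability Support Credit: 21% of the £28,970 excess over £98,600 is £6,083.70 ≥ base, so the credit is £0.
Tuition Credit: £127,570 is at or below the £152,200 threshold, so the full £5,725 applies.
Low-Income Housing Credit: £127,570 is below the £172,700 cutoff, so the full £3,675 applies.
Total: £0 + £5,725 + £3,675 = £9,400.

£9,400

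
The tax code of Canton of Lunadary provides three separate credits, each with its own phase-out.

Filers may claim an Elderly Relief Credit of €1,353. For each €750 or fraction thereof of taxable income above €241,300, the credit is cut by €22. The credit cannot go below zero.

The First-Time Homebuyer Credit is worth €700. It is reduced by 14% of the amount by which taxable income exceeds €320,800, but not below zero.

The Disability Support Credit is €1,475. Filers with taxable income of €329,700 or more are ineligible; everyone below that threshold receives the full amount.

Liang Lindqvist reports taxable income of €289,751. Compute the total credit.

€2,175

Elderly Relief Credit: income exceeds €241,300 by €48,451 → 65 increments × €22 = €1,430 ≥ base, so the credit is €0.
First-Time Homebuyer Credit: €289,751 is at or below the €320,800 threshold, so the full €700 applies.
Disability Support Credit: €289,751 is below the €329,700 cutoff, so the full €1,475 applies.
Total: €0 + €700 + €1,475 = €2,175.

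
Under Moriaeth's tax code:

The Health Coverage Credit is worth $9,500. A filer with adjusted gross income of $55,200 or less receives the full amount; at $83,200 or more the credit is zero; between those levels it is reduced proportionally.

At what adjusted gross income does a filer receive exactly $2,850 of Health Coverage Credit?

$74,800

$2,850 is 2,850/9,500 of the full $9,500, so 6,650/9,500 of the $28,000 range has been used: income = $55,200 + $28,000 × 6,650/9,500 = $74,800.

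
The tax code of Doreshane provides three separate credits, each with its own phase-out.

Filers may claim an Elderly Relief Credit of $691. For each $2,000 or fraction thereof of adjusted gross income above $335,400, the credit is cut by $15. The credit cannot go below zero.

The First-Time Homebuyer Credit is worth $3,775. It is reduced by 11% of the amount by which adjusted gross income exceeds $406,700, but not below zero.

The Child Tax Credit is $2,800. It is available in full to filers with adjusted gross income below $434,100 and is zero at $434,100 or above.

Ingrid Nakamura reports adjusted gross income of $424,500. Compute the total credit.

Elderly Relief Credit: income exceeds $335,400 by $89,100, which is 45 full-or-partial $2,000 increments; reduction = 45 × $15 = $675, leaving $16.
First-Time Homebuyer Credit: 11% of the $17,800 excess over $406,700 is $1,958; credit = $3,775 − $1,958 = $1,817.
Child Tax Credit: $424,500 is below the $434,100 cutoff, so the full $2,800 applies.
Total: $16 + $1,817 + $2,800 = $4,633.

$4,633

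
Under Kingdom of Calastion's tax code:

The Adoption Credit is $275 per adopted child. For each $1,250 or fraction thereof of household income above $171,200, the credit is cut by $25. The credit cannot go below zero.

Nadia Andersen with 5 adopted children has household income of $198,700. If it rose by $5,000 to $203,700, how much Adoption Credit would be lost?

$100

At $198,700 — base = 5 × $275 = $1,375. income exceeds $171,200 by $27,500, which is 22 full-or-partial $1,250 increments; reduction = 22 × $25 = $550, leaving $825.
At $203,700 — base = 5 × $275 = $1,375. income exceeds $171,200 by $32,500, which is 26 full-or-partial $1,250 increments; reduction = 26 × $25 = $650, leaving $725.
Lost: $825 − $725 = $100.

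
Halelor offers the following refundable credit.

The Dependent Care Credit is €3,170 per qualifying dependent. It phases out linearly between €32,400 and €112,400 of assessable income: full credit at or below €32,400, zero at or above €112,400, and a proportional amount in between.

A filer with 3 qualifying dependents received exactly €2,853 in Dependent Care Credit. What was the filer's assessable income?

€88,400

Full credit = 3 × €3,170 = €9,510.
€2,853 is 2,853/9,510 of the full €9,510, so 6,657/9,510 of the €80,000 range has been used: income = €32,400 + €80,000 × 6,657/9,510 = €88,400.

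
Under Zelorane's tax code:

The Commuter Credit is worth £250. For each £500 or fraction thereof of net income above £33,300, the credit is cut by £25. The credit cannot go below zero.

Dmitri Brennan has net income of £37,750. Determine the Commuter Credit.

Commuter Credit: income exceeds £33,300 by £4,450, which is 9 full-or-partial £500 increments; reduction = 9 × £25 = £225, leaving £25.

£25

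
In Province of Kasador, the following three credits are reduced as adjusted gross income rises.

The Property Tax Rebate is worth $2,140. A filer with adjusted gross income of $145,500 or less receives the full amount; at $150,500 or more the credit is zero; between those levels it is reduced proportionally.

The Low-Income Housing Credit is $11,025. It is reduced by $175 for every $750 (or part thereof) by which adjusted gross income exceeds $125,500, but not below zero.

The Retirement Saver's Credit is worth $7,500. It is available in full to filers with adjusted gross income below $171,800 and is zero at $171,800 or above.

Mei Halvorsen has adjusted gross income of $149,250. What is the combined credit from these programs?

Property Tax Rebate: $149,250 is $3,750 into a $5,000 phase-out range, leaving 1,250/5,000 of the credit: $2,140 × 1,250/5,000 = $535.
Low-Income Housing Credit: income exceeds $125,500 by $23,750, which is 32 full-or-partial $750 increments; reduction = 32 × $175 = $5,600, leaving $5,425.
Retirement Saver's Credit: $149,250 is below the $171,800 cutoff, so the full $7,500 applies.
Total: $535 + $5,425 + $7,500 = $13,460.

$13,460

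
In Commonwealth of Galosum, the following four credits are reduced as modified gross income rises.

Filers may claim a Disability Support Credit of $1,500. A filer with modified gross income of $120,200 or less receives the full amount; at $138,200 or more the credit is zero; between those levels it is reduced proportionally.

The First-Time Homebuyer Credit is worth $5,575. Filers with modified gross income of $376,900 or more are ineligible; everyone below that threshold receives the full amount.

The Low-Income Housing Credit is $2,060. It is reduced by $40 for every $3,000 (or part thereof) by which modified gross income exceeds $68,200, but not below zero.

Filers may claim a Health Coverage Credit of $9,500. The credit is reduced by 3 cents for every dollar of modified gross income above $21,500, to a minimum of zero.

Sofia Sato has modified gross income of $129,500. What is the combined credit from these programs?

Disability Support Credit: $129,500 is $9,300 into a $18,000 phase-out range, leaving 8,700/18,000 of the credit: $1,500 × 8,700/18,000 = $725.
First-Time Homebuyer Credit: $129,500 is below the $376,900 cutoff, so the full $5,575 applies.
Low-Income Housing Credit: income exceeds $68,200 by $61,300, which is 21 full-or-partial $3,000 increments; reduction = 21 × $40 = $840, leaving $1,220.
Health Coverage Credit: 3% of the $108,000 excess over $21,500 is $3,240; credit = $9,500 − $3,240 = $6,260.
Total: $725 + $5,575 + $1,220 + $6,260 = $13,780.

$13,780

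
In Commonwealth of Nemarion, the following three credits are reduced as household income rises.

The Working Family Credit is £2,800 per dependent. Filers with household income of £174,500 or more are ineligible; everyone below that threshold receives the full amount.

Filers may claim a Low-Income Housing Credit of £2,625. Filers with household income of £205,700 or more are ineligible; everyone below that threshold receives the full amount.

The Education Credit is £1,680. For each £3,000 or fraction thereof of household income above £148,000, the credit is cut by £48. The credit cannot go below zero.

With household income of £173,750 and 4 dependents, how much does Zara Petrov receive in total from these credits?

£15,073

Working Family Credit: base = 4 × £2,800 = £11,200. £173,750 is below the £174,500 cutoff, so the full £11,200 applies.
Low-Income Housing Credit: £173,750 is below the £205,700 cutoff, so the full £2,625 applies.
Education Credit: income exceeds £148,000 by £25,750, which is 9 full-or-partial £3,000 increments; reduction = 9 × £48 = £432, leaving £1,248.
Total: £11,200 + £2,625 + £1,248 = £15,073.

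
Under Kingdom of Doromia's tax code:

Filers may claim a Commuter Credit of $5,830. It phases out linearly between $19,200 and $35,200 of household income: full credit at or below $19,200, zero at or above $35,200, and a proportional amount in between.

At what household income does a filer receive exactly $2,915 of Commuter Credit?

$27,200

$2,915 is 2,915/5,830 of the full $5,830, so 2,915/5,830 of the $16,000 range has been used: income = $19,200 + $16,000 × 2,915/5,830 = $27,200.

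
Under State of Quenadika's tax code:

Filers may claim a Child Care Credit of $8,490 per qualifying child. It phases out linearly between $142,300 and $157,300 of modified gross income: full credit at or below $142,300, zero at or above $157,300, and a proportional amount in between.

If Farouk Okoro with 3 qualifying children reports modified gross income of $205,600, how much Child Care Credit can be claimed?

$0

Child Care Credit: base = 3 × $8,490 = $25,470. $205,600 is at or above $157,300, so the credit is $0.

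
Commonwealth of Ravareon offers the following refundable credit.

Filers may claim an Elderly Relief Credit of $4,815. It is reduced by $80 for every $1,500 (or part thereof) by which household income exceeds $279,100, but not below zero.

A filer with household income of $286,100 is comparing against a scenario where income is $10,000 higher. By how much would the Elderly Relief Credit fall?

At $286,100 — income exceeds $279,100 by $7,000, which is 5 full-or-partial $1,500 increments; reduction = 5 × $80 = $400, leaving $4,415.
At $296,100 — income exceeds $279,100 by $17,000, which is 12 full-or-partial $1,500 increments; reduction = 12 × $80 = $960, leaving $3,855.
Lost: $4,415 − $3,855 = $560.

$560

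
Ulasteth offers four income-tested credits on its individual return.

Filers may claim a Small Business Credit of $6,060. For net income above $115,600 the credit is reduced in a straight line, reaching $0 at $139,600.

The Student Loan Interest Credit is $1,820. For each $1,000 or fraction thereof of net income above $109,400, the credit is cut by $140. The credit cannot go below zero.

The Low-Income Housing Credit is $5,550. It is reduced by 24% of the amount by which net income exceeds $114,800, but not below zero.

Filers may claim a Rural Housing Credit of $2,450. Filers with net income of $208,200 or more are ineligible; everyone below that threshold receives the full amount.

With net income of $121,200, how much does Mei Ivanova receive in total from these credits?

$11,250

Small Business Credit: $121,200 is $5,600 into a $24,000 phase-out range, leaving 18,400/24,000 of the credit: $6,060 × 18,400/24,000 = $4,646.
Student Loan Interest Credit: income exceeds $109,400 by $11,800, which is 12 full-or-partial $1,000 increments; reduction = 12 × $140 = $1,680, leaving $140.
Low-Income Housing Credit: 24% of the $6,400 excess over $114,800 is $1,536; credit = $5,550 − $1,536 = $4,014.
Rural Housing Credit: $121,200 is below the $208,200 cutoff, so the full $2,450 applies.
Total: $4,646 + $140 + $4,014 + $2,450 = $11,250.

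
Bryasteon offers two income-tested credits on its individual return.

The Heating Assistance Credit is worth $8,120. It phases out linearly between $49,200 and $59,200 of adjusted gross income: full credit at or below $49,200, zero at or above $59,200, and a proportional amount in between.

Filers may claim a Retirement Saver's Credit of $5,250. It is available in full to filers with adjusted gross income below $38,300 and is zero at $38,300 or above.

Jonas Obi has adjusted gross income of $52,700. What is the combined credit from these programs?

$5,278

Heating Assistance Credit: $52,700 is $3,500 into a $10,000 phase-out range, leaving 6,500/10,000 of the credit: $8,120 × 6,500/10,000 = $5,278.
Retirement Saver's Credit: $52,700 meets or exceeds the $38,300 cutoff, so the credit is $0.
Total: $5,278 + $0 = $5,278.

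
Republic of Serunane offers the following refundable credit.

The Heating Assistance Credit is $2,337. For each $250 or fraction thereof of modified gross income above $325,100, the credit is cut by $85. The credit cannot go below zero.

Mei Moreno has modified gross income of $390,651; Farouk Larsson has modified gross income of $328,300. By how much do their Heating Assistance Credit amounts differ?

$1,232

Mei ($390,651): Heating Assistance Credit: income exceeds $325,100 by $65,551 → 263 increments × $85 = $22,355 ≥ base, so the credit is $0.
Farouk ($328,300): Heating Assistance Credit: income exceeds $325,100 by $3,200, which is 13 full-or-partial $250 increments; reduction = 13 × $85 = $1,105, leaving $1,232.
Difference: |$0 − $1,232| = $1,232.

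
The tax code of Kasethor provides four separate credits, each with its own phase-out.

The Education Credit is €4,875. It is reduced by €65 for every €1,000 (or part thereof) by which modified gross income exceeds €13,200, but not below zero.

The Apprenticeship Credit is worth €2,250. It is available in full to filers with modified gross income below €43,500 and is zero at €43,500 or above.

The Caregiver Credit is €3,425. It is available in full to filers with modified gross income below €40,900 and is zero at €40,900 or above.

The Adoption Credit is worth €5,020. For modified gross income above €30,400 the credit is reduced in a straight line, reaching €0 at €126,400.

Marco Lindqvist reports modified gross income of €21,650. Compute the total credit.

Education Credit: income exceeds €13,200 by €8,450, which is 9 full-or-partial €1,000 increments; reduction = 9 × €65 = €585, leaving €4,290.
Apprenticeship Credit: €21,650 is below the €43,500 cutoff, so the full €2,250 applies.
Caregiver Credit: €21,650 is below the €40,900 cutoff, so the full €3,425 applies.
Adoption Credit: €21,650 is at or below the €30,400 threshold, so the full €5,020 applies.
Total: €4,290 + €2,250 + €3,425 + €5,020 = €14,985.

€14,985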